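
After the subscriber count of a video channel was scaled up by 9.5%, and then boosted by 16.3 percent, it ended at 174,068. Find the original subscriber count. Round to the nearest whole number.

136,686

The overall multiplier applied was 1.095 × 1.163 = 1.273485.
So the original subscriber count was 174,068 ÷ 1.273485 ≈ 136,686.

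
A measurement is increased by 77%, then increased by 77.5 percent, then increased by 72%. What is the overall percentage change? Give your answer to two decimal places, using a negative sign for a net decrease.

440.38%

The combined multiplier is 1.77 × 1.775 × 1.72 = 5.40381.
That corresponds to an increase of 440.38%.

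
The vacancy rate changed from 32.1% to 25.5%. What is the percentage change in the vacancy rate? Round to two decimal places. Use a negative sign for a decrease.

The change is 25.5 − 32.1 = -6.6 percentage points.
Relative to the original 32.1%, that is -6.6 ÷ 32.1 ≈ -20.56%.

-20.56%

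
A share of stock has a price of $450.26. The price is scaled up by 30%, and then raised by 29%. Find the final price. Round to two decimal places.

$755.09

Each change multiplies by a factor: 1.3 × 1.29 = 1.677.
$450.26 × 1.677 = $755.08602 ≈ $755.09.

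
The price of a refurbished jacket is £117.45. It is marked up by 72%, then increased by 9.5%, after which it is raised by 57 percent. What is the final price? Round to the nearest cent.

£347.29

72% increase: £117.45 × 1.72 = £202.014.
Apply the 9.5% increase: £202.014 × 1.095 = £221.20533.
57% increase: £221.20533 × 1.57 = £347.2923681 ≈ £347.29.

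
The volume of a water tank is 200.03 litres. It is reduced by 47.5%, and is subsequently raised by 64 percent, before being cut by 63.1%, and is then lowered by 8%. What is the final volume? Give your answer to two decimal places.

58.47 litres

Each change multiplies by a factor: 0.525 × 1.64 × 0.369 × 0.92 = 0.29229228.
200.03 × 0.29229228 = 58.4672247684 ≈ 58.47.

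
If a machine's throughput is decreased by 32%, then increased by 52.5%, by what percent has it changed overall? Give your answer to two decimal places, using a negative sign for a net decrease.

The combined multiplier is 0.68 × 1.525 = 1.037.
That corresponds to an increase of 3.70%.

3.70%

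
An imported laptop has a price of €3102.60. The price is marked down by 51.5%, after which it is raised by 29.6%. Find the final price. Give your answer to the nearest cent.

Each change multiplies by a factor: 0.485 × 1.296 = 0.62856.
€3102.60 × 0.62856 = €1950.170256 ≈ €1950.17.

€1950.17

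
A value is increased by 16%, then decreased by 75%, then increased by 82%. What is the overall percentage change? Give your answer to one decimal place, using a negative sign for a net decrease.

-47.2%

The combined multiplier is 1.16 × 0.25 × 1.82 = 0.5278.
That corresponds to a decrease of 47.2%.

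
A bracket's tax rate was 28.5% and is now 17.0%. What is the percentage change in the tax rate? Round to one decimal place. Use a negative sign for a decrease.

-40.4%

The change is 17.0 − 28.5 = -11.5 percentage points.
Relative to the original 28.5%, that is -11.5 ÷ 28.5 ≈ -40.4%.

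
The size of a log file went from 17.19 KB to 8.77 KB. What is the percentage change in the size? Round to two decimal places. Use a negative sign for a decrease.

-48.98%

Change: 8.77 − 17.19 = -8.42.
Relative to the original: -8.42 ÷ 17.19 ≈ -48.98%.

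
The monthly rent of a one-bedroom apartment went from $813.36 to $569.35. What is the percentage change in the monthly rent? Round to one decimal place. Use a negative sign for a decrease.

Change: $569.35 − $813.36 = -$244.01.
Relative to the original: -$244.01 ÷ $813.36 ≈ -30.0%.

-30.0%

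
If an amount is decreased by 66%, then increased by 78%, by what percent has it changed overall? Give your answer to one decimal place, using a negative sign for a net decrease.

A 66% decrease multiplies by 0.34.
Then a 78% increase: 0.34 × 1.78 = 0.6052.
Overall factor 0.6052, i.e. -39.5%.

-39.5%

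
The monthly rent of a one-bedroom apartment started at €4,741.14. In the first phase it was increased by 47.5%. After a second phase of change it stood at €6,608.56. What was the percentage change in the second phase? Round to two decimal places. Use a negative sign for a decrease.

After the first phase: €4,741.14 × 1.475 = €6993.1815.
Second-phase multiplier: €6,608.56 ÷ €6993.1815 ≈ 0.945.
That is a change of -5.50%.

-5.50%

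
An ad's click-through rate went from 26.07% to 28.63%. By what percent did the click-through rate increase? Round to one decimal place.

9.8%

The change is 28.63 − 26.07 = 2.56 percentage points.
Relative to the original 26.07%, that is 2.56 ÷ 26.07 ≈ 9.8%.
So the click-through rate rose by 9.8%.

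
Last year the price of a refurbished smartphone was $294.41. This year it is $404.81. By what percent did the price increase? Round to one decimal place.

37.5%

Change: $404.81 − $294.41 = $110.40.
Relative to the original: $110.40 ÷ $294.41 ≈ 37.5%.
So the price increased by 37.5%.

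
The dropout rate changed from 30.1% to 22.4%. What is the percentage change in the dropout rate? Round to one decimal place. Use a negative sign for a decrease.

The change is 22.4 − 30.1 = -7.7 percentage points.
Relative to the original 30.1%, that is -7.7 ÷ 30.1 ≈ -25.6%.

-25.6%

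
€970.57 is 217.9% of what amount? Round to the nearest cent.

€445.42

€970.57 ÷ 2.179 ≈ €445.42.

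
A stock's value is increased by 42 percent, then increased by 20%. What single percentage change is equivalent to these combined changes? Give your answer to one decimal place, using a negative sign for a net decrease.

70.4%

The combined multiplier is 1.42 × 1.2 = 1.704.
That corresponds to an increase of 70.4%.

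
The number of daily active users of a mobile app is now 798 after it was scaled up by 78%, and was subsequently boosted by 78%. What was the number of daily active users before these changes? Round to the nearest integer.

The overall multiplier applied was 1.78 × 1.78 = 3.1684.
So the original number of daily active users was 798 ÷ 3.1684 ≈ 252.

252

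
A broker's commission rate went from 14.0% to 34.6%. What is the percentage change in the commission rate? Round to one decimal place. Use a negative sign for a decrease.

147.1%

The change is 34.6 − 14.0 = 20.6 percentage points.
Relative to the original 14.0%, that is 20.6 ÷ 14.0 ≈ 147.1%.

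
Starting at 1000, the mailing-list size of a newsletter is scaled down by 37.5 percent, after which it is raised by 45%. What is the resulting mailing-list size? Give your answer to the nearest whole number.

906

After the 37.5% decrease: 1000 × 0.625 = 625.
After the 45% increase: 625 × 1.45 = 906.25 ≈ 906.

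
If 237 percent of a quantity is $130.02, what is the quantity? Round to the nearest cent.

$54.86

$130.02 ÷ 2.37 ≈ $54.86.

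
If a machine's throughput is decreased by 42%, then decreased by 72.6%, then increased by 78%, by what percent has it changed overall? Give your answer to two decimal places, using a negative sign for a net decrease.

-71.71%

A 42% decrease multiplies by 0.58.
Then a 72.6% decrease: 0.58 × 0.274 = 0.15892.
Then a 78% increase: 0.15892 × 1.78 = 0.2828776.
Overall factor 0.2828776, i.e. -71.71%.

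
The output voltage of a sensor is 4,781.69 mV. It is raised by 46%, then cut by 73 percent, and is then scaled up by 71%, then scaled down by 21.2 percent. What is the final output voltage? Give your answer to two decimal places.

46% increase: 4,781.69 × 1.46 = 6981.2674.
Apply the 73% decrease: 6981.2674 × 0.27 = 1884.942198.
After the 71% increase: 1884.942198 × 1.71 = 3223.25115858.
Apply the 21.2% decrease: 3223.25115858 × 0.788 = 2539.92191296104 ≈ 2,539.92.

2,539.92 mV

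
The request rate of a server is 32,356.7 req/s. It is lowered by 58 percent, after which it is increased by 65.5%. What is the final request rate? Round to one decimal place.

22,491.1 req/s

Each change multiplies by a factor: 0.42 × 1.655 = 0.6951.
32,356.7 × 0.6951 = 22491.14217 ≈ 22,491.1.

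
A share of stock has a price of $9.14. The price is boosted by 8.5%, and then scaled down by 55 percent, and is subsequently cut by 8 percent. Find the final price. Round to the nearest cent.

$4.11

Apply the 8.5% increase: $9.14 × 1.085 = $9.9169.
Apply the 55% decrease: $9.9169 × 0.45 = $4.462605.
After the 8% decrease: $4.462605 × 0.92 = $4.1055966 ≈ $4.11.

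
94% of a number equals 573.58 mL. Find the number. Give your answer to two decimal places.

610.19 mL

573.58 mL ÷ 0.94 ≈ 610.19 mL.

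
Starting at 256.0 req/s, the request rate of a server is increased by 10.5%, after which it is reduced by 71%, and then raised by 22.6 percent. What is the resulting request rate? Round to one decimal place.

100.6 req/s

After the 10.5% increase: 256.0 × 1.105 = 282.88.
Apply the 71% decrease: 282.88 × 0.29 = 82.0352.
Apply the 22.6% increase: 82.0352 × 1.226 = 100.5751552 ≈ 100.6.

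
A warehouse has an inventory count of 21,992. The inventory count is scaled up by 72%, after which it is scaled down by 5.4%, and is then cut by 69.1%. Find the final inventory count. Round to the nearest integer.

72% increase: 21,992 × 1.72 = 37826.24.
5.4% decrease: 37826.24 × 0.946 = 35783.62304.
After the 69.1% decrease: 35783.62304 × 0.309 = 11057.13951936 ≈ 11,057.

11,057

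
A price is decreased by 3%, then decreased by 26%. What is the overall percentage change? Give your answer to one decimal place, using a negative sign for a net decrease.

A 3% decrease multiplies by 0.97.
Then a 26% decrease: 0.97 × 0.74 = 0.7178.
Overall factor 0.7178, i.e. -28.2%.

-28.2%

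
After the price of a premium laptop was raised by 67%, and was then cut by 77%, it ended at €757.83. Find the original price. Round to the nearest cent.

The overall multiplier applied was 1.67 × 0.23 = 0.3841.
So the original price was €757.83 ÷ 0.3841 ≈ €1,973.00.

€1,973.00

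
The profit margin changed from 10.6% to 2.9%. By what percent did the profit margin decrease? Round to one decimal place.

72.6%

The change is 2.9 − 10.6 = -7.7 percentage points.
Relative to the original 10.6%, that is -7.7 ÷ 10.6 ≈ -72.6%.
So the profit margin fell by 72.6%.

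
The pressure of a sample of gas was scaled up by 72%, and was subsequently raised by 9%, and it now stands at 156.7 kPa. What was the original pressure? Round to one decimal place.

The overall multiplier applied was 1.72 × 1.09 = 1.8748.
So the original pressure was 156.7 ÷ 1.8748 ≈ 83.6 kPa.

83.6 kPa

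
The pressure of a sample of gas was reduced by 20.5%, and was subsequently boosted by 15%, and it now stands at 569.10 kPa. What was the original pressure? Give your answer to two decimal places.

622.48 kPa

Undoing the 15% increase: 569.10 ÷ 1.15 ≈ 494.869565.
Undoing the 20.5% decrease: 494.869565 ÷ 0.795 ≈ 622.48 kPa.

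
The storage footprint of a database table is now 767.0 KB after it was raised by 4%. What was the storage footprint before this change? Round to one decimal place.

737.5 KB

The overall multiplier applied was 1.04.
So the original storage footprint was 767.0 ÷ 1.04 = 737.5 KB.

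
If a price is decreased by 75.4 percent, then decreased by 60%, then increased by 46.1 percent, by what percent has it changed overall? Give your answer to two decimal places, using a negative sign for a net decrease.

-85.62%

A 75.4% decrease multiplies by 0.246.
Then a 60% decrease: 0.246 × 0.4 = 0.0984.
Then a 46.1% increase: 0.0984 × 1.461 = 0.1437624.
Overall factor 0.1437624, i.e. -85.62%.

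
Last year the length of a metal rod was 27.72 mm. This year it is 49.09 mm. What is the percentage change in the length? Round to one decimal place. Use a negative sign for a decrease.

Change: 49.09 − 27.72 = 21.37.
Relative to the original: 21.37 ÷ 27.72 ≈ 77.1%.

77.1%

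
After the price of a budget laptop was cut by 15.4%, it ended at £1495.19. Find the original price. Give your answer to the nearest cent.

The overall multiplier applied was 0.846.
So the original price was £1495.19 ÷ 0.846 ≈ £1767.36.

£1767.36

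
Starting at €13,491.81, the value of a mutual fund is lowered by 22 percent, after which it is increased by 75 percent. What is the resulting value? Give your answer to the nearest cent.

Each change multiplies by a factor: 0.78 × 1.75 = 1.365.
€13,491.81 × 1.365 = €18416.32065 ≈ €18,416.32.

€18,416.32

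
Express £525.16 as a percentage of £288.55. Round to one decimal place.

£525.16 ÷ £288.55 ≈ 182.0%.

182.0%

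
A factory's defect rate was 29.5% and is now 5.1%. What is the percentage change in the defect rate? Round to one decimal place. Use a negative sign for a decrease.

-82.7%

The change is 5.1 − 29.5 = -24.4 percentage points.
Relative to the original 29.5%, that is -24.4 ÷ 29.5 ≈ -82.7%.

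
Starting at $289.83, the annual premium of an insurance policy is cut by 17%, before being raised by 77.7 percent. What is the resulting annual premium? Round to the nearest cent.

$427.47

17% decrease: $289.83 × 0.83 = $240.5589.
Apply the 77.7% increase: $240.5589 × 1.777 = $427.4731653 ≈ $427.47.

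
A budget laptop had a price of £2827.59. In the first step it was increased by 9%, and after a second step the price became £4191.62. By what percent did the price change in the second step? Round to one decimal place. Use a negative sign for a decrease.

36.0%

After the first step: £2827.59 × 1.09 = £3082.0731.
Second-step multiplier: £4191.62 ÷ £3082.0731 ≈ 1.36.
That is a change of 36.0%.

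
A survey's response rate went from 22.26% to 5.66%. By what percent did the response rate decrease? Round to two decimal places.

The change is 5.66 − 22.26 = -16.60 percentage points.
Relative to the original 22.26%, that is -16.60 ÷ 22.26 ≈ -74.57%.
So the response rate fell by 74.57%.

74.57%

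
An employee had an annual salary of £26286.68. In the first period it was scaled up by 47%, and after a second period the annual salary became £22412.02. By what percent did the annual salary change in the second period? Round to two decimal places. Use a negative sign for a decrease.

After the first period: £26286.68 × 1.47 = £38641.4196.
Second-period multiplier: £22412.02 ÷ £38641.4196 ≈ 0.58.
That is a change of -42.00%.

-42.00%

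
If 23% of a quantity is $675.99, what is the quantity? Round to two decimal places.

$675.99 ÷ 0.23 ≈ $2,939.09.

$2,939.09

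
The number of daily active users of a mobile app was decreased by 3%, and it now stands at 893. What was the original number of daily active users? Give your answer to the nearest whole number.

The overall multiplier applied was 0.97.
So the original number of daily active users was 893 ÷ 0.97 ≈ 921.

921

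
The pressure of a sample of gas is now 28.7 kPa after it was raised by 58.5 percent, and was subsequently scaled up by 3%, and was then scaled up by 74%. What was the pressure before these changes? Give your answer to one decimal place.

10.1 kPa

The overall multiplier applied was 1.585 × 1.03 × 1.74 = 2.840637.
So the original pressure was 28.7 ÷ 2.840637 ≈ 10.1 kPa.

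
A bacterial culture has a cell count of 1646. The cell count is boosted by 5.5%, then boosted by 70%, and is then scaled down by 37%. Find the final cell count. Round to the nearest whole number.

1860

Each change multiplies by a factor: 1.055 × 1.7 × 0.63 = 1.129905.
1646 × 1.129905 = 1859.82363 ≈ 1860.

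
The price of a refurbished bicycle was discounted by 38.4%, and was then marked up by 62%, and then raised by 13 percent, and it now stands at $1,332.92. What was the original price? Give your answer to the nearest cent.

Undoing the 13% increase: $1,332.92 ÷ 1.13 ≈ $1179.575221.
Undoing the 62% increase: $1179.575221 ÷ 1.62 ≈ $728.132852.
Undoing the 38.4% decrease: $728.132852 ÷ 0.616 ≈ $1,182.03.

$1,182.03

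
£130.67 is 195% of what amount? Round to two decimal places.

£130.67 ÷ 1.95 ≈ £67.01.

£67.01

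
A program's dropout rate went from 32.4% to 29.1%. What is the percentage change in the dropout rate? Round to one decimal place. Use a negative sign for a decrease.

The change is 29.1 − 32.4 = -3.3 percentage points.
Relative to the original 32.4%, that is -3.3 ÷ 32.4 ≈ -10.2%.

-10.2%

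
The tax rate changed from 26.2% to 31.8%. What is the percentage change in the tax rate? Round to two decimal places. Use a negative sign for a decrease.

21.37%

The change is 31.8 − 26.2 = 5.6 percentage points.
Relative to the original 26.2%, that is 5.6 ÷ 26.2 ≈ 21.37%.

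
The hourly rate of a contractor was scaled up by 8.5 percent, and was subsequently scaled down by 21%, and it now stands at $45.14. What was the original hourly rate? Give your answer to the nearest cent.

$52.66

Undoing the 21% decrease: $45.14 ÷ 0.79 ≈ $57.139241.
Undoing the 8.5% increase: $57.139241 ÷ 1.085 ≈ $52.66.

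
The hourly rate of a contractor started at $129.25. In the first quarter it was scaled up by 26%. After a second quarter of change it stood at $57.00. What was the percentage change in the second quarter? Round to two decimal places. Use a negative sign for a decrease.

-65.00%

After the first quarter: $129.25 × 1.26 = $162.855.
Second-quarter multiplier: $57.00 ÷ $162.855 ≈ 0.350005.
That is a change of -65.00%.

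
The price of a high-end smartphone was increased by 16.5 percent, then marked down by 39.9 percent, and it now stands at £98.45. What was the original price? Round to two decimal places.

The overall multiplier applied was 1.165 × 0.601 = 0.700165.
So the original price was £98.45 ÷ 0.700165 ≈ £140.61.

£140.61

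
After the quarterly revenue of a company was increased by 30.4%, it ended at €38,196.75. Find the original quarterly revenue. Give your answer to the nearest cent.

The overall multiplier applied was 1.304.
So the original quarterly revenue was €38,196.75 ÷ 1.304 ≈ €29,291.99.

€29,291.99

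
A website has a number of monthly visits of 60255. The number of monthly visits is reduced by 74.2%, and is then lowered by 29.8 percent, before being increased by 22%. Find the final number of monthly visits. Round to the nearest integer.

13314

After the 74.2% decrease: 60255 × 0.258 = 15545.79.
After the 29.8% decrease: 15545.79 × 0.702 = 10913.14458.
After the 22% increase: 10913.14458 × 1.22 = 13314.0363876 ≈ 13314.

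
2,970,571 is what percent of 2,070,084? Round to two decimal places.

143.50%

2,970,571 ÷ 2,070,084 ≈ 143.50%.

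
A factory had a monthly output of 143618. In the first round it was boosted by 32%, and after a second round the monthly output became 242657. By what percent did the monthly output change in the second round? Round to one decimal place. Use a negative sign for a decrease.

After the first round: 143618 × 1.32 = 189575.76.
Second-round multiplier: 242657 ÷ 189575.76 ≈ 1.28.
That is a change of 28.0%.

28.0%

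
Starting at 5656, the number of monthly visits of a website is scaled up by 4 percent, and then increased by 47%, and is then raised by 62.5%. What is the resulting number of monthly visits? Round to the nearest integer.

Each change multiplies by a factor: 1.04 × 1.47 × 1.625 = 2.4843.
5656 × 2.4843 = 14051.2008 ≈ 14051.

14051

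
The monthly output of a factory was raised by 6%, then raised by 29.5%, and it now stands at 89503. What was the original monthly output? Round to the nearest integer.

65202

Undoing the 29.5% increase: 89503 ÷ 1.295 ≈ 69114.285714.
Undoing the 6% increase: 69114.285714 ÷ 1.06 ≈ 65202.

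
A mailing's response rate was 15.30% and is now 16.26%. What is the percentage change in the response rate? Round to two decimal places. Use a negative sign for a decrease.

6.27%

The change is 16.26 − 15.30 = 0.96 percentage points.
Relative to the original 15.30%, that is 0.96 ÷ 15.30 ≈ 6.27%.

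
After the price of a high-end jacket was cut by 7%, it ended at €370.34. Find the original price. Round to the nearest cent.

The overall multiplier applied was 0.93.
So the original price was €370.34 ÷ 0.93 ≈ €398.22.

€398.22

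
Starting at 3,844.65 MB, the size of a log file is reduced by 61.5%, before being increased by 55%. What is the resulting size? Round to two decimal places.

2,294.29 MB

Each change multiplies by a factor: 0.385 × 1.55 = 0.59675.
3,844.65 × 0.59675 = 2294.2948875 ≈ 2,294.29.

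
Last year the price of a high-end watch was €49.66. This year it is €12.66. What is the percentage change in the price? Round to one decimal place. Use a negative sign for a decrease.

Change: €12.66 − €49.66 = -€37.00.
Relative to the original: -€37.00 ÷ €49.66 ≈ -74.5%.

-74.5%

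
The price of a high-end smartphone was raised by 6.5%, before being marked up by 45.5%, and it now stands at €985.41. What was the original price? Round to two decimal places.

The overall multiplier applied was 1.065 × 1.455 = 1.549575.
So the original price was €985.41 ÷ 1.549575 ≈ €635.92.

€635.92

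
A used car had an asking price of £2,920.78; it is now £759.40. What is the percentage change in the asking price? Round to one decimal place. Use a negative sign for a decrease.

Change: £759.40 − £2,920.78 = -£2,161.38.
Relative to the original: -£2,161.38 ÷ £2,920.78 ≈ -74.0%.

-74.0%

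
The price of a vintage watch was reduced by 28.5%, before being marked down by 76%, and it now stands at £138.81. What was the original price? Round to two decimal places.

£808.92

The overall multiplier applied was 0.715 × 0.24 = 0.1716.
So the original price was £138.81 ÷ 0.1716 ≈ £808.92.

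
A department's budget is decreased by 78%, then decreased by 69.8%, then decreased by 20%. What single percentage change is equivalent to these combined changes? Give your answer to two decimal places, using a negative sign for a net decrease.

A 78% decrease multiplies by 0.22.
Then a 69.8% decrease: 0.22 × 0.302 = 0.06644.
Then a 20% decrease: 0.06644 × 0.8 = 0.053152.
Overall factor 0.053152, i.e. -94.68%.

-94.68%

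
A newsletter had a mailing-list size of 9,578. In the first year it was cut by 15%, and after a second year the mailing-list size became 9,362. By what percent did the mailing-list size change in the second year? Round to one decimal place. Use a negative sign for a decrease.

After the first year: 9,578 × 0.85 = 8141.3.
Second-year multiplier: 9,362 ÷ 8141.3 ≈ 1.14994.
That is a change of 15.0%.

15.0%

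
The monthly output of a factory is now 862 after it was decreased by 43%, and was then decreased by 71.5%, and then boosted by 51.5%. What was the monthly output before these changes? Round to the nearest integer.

3,502

Undoing the 51.5% increase: 862 ÷ 1.515 ≈ 568.976898.
Undoing the 71.5% decrease: 568.976898 ÷ 0.285 ≈ 1996.410168.
Undoing the 43% decrease: 1996.410168 ÷ 0.57 ≈ 3,502.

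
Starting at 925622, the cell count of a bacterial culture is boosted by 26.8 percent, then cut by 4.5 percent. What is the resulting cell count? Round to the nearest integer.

1120873

Each change multiplies by a factor: 1.268 × 0.955 = 1.21094.
925622 × 1.21094 = 1120872.70468 ≈ 1120873.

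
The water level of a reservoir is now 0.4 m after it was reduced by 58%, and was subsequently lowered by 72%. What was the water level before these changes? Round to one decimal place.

Undoing the 72% decrease: 0.4 ÷ 0.28 ≈ 1.428571.
Undoing the 58% decrease: 1.428571 ÷ 0.42 ≈ 3.4 m.

3.4 m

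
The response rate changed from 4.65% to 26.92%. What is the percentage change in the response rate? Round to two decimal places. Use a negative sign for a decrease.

478.92%

The change is 26.92 − 4.65 = 22.27 percentage points.
Relative to the original 4.65%, that is 22.27 ÷ 4.65 ≈ 478.92%.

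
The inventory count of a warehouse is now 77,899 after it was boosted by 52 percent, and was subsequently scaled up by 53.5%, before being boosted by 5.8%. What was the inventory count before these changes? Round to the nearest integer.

Undoing the 5.8% increase: 77,899 ÷ 1.058 ≈ 73628.544423.
Undoing the 53.5% increase: 73628.544423 ÷ 1.535 ≈ 47966.478451.
Undoing the 52% increase: 47966.478451 ÷ 1.52 ≈ 31,557.

31,557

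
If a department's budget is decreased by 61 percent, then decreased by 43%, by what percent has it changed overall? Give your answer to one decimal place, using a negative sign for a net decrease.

A 61% decrease multiplies by 0.39.
Then a 43% decrease: 0.39 × 0.57 = 0.2223.
Overall factor 0.2223, i.e. -77.8%.

-77.8%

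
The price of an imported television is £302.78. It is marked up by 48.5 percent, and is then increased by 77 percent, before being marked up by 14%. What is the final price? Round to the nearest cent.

Apply the 48.5% increase: £302.78 × 1.485 = £449.6283.
Apply the 77% increase: £449.6283 × 1.77 = £795.842091.
14% increase: £795.842091 × 1.14 = £907.25998374 ≈ £907.26.

£907.26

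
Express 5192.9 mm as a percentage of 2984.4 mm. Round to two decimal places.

174.00%

5192.9 mm ÷ 2984.4 mm ≈ 174.00%.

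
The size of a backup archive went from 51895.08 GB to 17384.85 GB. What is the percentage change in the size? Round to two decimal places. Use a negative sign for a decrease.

Change: 17384.85 − 51895.08 = -34510.23.
Relative to the original: -34510.23 ÷ 51895.08 ≈ -66.50%.

-66.50%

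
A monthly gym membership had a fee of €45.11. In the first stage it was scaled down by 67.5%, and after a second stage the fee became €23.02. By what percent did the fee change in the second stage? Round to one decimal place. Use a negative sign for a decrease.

After the first stage: €45.11 × 0.325 = €14.66075.
Second-stage multiplier: €23.02 ÷ €14.66075 ≈ 1.57018.
That is a change of 57.0%.

57.0%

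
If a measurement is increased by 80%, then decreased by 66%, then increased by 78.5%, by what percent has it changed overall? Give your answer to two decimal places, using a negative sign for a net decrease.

An 80% increase multiplies by 1.8.
Then a 66% decrease: 1.8 × 0.34 = 0.612.
Then a 78.5% increase: 0.612 × 1.785 = 1.09242.
Overall factor 1.09242, i.e. 9.24%.

9.24%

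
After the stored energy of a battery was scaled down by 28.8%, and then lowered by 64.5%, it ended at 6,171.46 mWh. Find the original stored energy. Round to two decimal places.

Undoing the 64.5% decrease: 6,171.46 ÷ 0.355 ≈ 17384.394366.
Undoing the 28.8% decrease: 17384.394366 ÷ 0.712 ≈ 24,416.28 mWh.

24,416.28 mWh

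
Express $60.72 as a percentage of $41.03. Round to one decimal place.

$60.72 ÷ $41.03 ≈ 148.0%.

148.0%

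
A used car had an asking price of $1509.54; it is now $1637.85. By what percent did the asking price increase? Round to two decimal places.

8.50%

Change: $1637.85 − $1509.54 = $128.31.
Relative to the original: $128.31 ÷ $1509.54 ≈ 8.50%.
So the asking price increased by 8.50%.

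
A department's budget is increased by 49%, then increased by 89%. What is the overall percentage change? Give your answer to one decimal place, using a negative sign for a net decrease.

181.6%

The combined multiplier is 1.49 × 1.89 = 2.8161.
That corresponds to an increase of 181.6%.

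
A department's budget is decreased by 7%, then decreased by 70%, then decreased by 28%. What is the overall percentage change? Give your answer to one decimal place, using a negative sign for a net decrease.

-79.9%

The combined multiplier is 0.93 × 0.3 × 0.72 = 0.20088.
That corresponds to a decrease of 79.9%.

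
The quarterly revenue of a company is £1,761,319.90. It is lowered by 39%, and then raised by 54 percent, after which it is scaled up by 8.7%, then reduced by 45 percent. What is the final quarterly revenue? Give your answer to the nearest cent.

39% decrease: £1,761,319.90 × 0.61 = £1074405.139.
After the 54% increase: £1074405.139 × 1.54 = £1654583.91406.
8.7% increase: £1654583.91406 × 1.087 = £1798532.71458322.
45% decrease: £1798532.71458322 × 0.55 = £989192.993020771 ≈ £989,192.99.

£989,192.99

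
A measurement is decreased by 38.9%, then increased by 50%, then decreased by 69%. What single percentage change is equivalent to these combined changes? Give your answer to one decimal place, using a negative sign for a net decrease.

The combined multiplier is 0.611 × 1.5 × 0.31 = 0.284115.
That corresponds to a decrease of 71.6%.

-71.6%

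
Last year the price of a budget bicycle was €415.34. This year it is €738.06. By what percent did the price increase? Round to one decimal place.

77.7%

Change: €738.06 − €415.34 = €322.72.
Relative to the original: €322.72 ÷ €415.34 ≈ 77.7%.
So the price increased by 77.7%.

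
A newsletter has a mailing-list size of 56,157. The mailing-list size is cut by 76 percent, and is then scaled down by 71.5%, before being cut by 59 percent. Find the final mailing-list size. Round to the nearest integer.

1,575

Each change multiplies by a factor: 0.24 × 0.285 × 0.41 = 0.028044.
56,157 × 0.028044 = 1574.866908 ≈ 1,575.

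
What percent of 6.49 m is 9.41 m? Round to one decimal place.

9.41 m ÷ 6.49 m ≈ 145.0%.

145.0%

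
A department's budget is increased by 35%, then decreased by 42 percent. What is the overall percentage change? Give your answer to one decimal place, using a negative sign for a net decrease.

-21.7%

The combined multiplier is 1.35 × 0.58 = 0.783.
That corresponds to a decrease of 21.7%.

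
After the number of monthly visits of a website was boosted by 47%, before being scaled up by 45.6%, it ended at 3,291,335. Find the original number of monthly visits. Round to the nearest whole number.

1,537,777

Undoing the 45.6% increase: 3,291,335 ÷ 1.456 ≈ 2260532.28022.
Undoing the 47% increase: 2260532.28022 ÷ 1.47 ≈ 1,537,777.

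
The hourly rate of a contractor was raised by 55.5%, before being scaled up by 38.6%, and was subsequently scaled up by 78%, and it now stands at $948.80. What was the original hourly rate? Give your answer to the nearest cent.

$247.32

Undoing the 78% increase: $948.80 ÷ 1.78 ≈ $533.033708.
Undoing the 38.6% increase: $533.033708 ÷ 1.386 ≈ $384.584205.
Undoing the 55.5% increase: $384.584205 ÷ 1.555 ≈ $247.32.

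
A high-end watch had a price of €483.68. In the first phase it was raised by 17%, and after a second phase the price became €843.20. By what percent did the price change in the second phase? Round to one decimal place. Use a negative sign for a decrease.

49.0%

After the first phase: €483.68 × 1.17 = €565.9056.
Second-phase multiplier: €843.20 ÷ €565.9056 ≈ 1.49.
That is a change of 49.0%.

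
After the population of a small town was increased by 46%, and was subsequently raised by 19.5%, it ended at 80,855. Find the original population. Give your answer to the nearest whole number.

Undoing the 19.5% increase: 80,855 ÷ 1.195 ≈ 67661.087866.
Undoing the 46% increase: 67661.087866 ÷ 1.46 ≈ 46,343.

46,343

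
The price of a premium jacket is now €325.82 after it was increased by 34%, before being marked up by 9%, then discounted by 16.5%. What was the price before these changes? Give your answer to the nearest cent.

The overall multiplier applied was 1.34 × 1.09 × 0.835 = 1.219601.
So the original price was €325.82 ÷ 1.219601 ≈ €267.15.

€267.15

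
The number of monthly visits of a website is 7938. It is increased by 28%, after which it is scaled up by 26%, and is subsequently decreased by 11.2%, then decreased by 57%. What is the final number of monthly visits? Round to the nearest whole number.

After the 28% increase: 7938 × 1.28 = 10160.64.
Apply the 26% increase: 10160.64 × 1.26 = 12802.4064.
Apply the 11.2% decrease: 12802.4064 × 0.888 = 11368.5368832.
57% decrease: 11368.5368832 × 0.43 = 4888.470859776 ≈ 4888.

4888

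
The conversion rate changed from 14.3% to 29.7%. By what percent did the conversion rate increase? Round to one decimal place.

107.7%

The change is 29.7 − 14.3 = 15.4 percentage points.
Relative to the original 14.3%, that is 15.4 ÷ 14.3 ≈ 107.7%.
So the conversion rate rose by 107.7%.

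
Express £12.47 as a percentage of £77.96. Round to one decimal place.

£12.47 ÷ £77.96 ≈ 16.0%.

16.0%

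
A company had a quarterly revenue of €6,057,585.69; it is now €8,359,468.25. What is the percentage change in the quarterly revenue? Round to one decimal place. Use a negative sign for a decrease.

Change: €8,359,468.25 − €6,057,585.69 = €2,301,882.56.
Relative to the original: €2,301,882.56 ÷ €6,057,585.69 ≈ 38.0%.

38.0%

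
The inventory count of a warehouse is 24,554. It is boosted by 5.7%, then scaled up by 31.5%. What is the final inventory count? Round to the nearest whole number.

34,129

After the 5.7% increase: 24,554 × 1.057 = 25953.578.
Apply the 31.5% increase: 25953.578 × 1.315 = 34128.95507 ≈ 34,129.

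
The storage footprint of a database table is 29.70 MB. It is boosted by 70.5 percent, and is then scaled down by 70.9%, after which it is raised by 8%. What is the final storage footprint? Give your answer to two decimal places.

After the 70.5% increase: 29.70 × 1.705 = 50.6385.
After the 70.9% decrease: 50.6385 × 0.291 = 14.7358035.
Apply the 8% increase: 14.7358035 × 1.08 = 15.91466778 ≈ 15.91.

15.91 MB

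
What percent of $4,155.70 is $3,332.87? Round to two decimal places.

$3,332.87 ÷ $4,155.70 ≈ 80.20%.

80.20%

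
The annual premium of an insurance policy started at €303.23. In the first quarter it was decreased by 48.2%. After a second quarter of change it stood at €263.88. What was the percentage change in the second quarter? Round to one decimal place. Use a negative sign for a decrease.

68.0%

After the first quarter: €303.23 × 0.518 = €157.07314.
Second-quarter multiplier: €263.88 ÷ €157.07314 ≈ 1.67998.
That is a change of 68.0%.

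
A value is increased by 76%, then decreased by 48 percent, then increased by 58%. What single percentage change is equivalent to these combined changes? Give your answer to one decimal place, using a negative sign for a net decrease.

44.6%

A 76% increase multiplies by 1.76.
Then a 48% decrease: 1.76 × 0.52 = 0.9152.
Then a 58% increase: 0.9152 × 1.58 = 1.446016.
Overall factor 1.446016, i.e. 44.6%.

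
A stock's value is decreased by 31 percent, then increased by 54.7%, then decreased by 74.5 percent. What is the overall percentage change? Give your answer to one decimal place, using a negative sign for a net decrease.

A 31% decrease multiplies by 0.69.
Then a 54.7% increase: 0.69 × 1.547 = 1.06743.
Then a 74.5% decrease: 1.06743 × 0.255 = 0.27219465.
Overall factor 0.27219465, i.e. -72.8%.

-72.8%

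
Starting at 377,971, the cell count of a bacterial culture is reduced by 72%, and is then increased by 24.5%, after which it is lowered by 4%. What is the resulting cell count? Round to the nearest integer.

72% decrease: 377,971 × 0.28 = 105831.88.
Apply the 24.5% increase: 105831.88 × 1.245 = 131760.6906.
Apply the 4% decrease: 131760.6906 × 0.96 = 126490.262976 ≈ 126,490.

126,490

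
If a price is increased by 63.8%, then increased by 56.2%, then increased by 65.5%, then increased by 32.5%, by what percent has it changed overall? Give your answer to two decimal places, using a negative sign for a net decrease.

461.06%

A 63.8% increase multiplies by 1.638.
Then a 56.2% increase: 1.638 × 1.562 = 2.558556.
Then a 65.5% increase: 2.558556 × 1.655 = 4.23441018.
Then a 32.5% increase: 4.23441018 × 1.325 = 5.6105934885.
Overall factor 5.6105934885, i.e. 461.06%.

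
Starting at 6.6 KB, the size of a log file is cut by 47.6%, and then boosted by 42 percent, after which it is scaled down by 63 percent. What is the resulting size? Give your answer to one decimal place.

1.8 KB

Each change multiplies by a factor: 0.524 × 1.42 × 0.37 = 0.2753096.
6.6 × 0.2753096 = 1.81704336 ≈ 1.8.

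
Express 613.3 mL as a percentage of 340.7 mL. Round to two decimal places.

180.01%

613.3 mL ÷ 340.7 mL ≈ 180.01%.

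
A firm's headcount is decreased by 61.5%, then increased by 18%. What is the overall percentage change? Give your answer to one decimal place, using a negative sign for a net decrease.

A 61.5% decrease multiplies by 0.385.
Then an 18% increase: 0.385 × 1.18 = 0.4543.
Overall factor 0.4543, i.e. -54.6%.

-54.6%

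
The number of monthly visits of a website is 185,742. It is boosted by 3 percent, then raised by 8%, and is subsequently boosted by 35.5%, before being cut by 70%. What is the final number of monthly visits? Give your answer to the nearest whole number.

83,991

After the 3% increase: 185,742 × 1.03 = 191314.26.
After the 8% increase: 191314.26 × 1.08 = 206619.4008.
Apply the 35.5% increase: 206619.4008 × 1.355 = 279969.288084.
Apply the 70% decrease: 279969.288084 × 0.3 = 83990.7864252 ≈ 83,991.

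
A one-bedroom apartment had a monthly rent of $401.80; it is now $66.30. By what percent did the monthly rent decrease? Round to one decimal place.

Change: $66.30 − $401.80 = -$335.50.
Relative to the original: -$335.50 ÷ $401.80 ≈ -83.5%.
So the monthly rent decreased by 83.5%.

83.5%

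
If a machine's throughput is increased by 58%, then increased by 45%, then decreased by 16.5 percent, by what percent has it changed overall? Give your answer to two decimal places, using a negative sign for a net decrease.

A 58% increase multiplies by 1.58.
Then a 45% increase: 1.58 × 1.45 = 2.291.
Then a 16.5% decrease: 2.291 × 0.835 = 1.912985.
Overall factor 1.912985, i.e. 91.30%.

91.30%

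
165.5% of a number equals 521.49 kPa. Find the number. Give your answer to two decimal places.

315.10 kPa

521.49 kPa ÷ 1.655 ≈ 315.10 kPa.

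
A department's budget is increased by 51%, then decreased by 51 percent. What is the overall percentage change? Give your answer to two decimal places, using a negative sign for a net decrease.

-26.01%

The combined multiplier is 1.51 × 0.49 = 0.7399.
That corresponds to a decrease of 26.01%.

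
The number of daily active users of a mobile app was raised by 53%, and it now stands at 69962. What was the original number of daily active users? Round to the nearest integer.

45727

The overall multiplier applied was 1.53.
So the original number of daily active users was 69962 ÷ 1.53 ≈ 45727.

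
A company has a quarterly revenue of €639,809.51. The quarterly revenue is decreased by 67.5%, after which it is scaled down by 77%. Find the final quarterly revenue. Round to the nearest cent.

€47,825.76

Apply the 67.5% decrease: €639,809.51 × 0.325 = €207938.09075.
77% decrease: €207938.09075 × 0.23 = €47825.7608725 ≈ €47,825.76.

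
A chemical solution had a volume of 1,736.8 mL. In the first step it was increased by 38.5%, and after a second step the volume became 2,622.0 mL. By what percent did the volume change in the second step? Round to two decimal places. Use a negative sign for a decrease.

After the first step: 1,736.8 × 1.385 = 2405.468.
Second-step multiplier: 2,622.0 ÷ 2405.468 ≈ 1.090017.
That is a change of 9.00%.

9.00%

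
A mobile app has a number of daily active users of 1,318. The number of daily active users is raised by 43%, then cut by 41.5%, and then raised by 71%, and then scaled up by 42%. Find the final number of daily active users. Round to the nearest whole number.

2,677

Apply the 43% increase: 1,318 × 1.43 = 1884.74.
After the 41.5% decrease: 1884.74 × 0.585 = 1102.5729.
After the 71% increase: 1102.5729 × 1.71 = 1885.399659.
After the 42% increase: 1885.399659 × 1.42 = 2677.26751578 ≈ 2,677.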